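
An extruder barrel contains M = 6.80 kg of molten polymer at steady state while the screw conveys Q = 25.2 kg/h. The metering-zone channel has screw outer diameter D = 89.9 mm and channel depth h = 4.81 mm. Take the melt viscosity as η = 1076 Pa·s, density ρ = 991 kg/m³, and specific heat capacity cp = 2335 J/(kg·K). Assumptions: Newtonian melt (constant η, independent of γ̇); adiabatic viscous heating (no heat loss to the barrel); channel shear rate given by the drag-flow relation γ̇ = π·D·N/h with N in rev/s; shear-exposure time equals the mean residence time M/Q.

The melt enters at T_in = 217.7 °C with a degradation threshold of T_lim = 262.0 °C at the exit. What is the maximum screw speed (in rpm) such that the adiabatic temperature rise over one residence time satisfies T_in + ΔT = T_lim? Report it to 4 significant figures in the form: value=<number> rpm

Convert throughput: Q = 25.2 kg/h = 25.2/3600 = 0.007 kg/s
t_res = M / Q_s = 6.80 / 0.007 = 971.429 s
D = 89.9 mm = 0.0899 m;  h = 4.81 mm = 0.00481 m
ΔT_a = T_lim − T_in = 262.0 − 217.7 = 44.3 K
γ̇_max² = ΔT_a·ρ·cp / (η·t_res) = [44.3 × 991 × 2335] / [1076 × 971.429] = 98.0711 s⁻²
γ̇_max = √98.0711 = 9.90309 s⁻¹
N_max = γ̇_max·h / (π·D) = 9.90309 · 0.00481 / (π · 0.0899) = 0.168658 rev/s = 10.1195 rpm

value=10.12 rpm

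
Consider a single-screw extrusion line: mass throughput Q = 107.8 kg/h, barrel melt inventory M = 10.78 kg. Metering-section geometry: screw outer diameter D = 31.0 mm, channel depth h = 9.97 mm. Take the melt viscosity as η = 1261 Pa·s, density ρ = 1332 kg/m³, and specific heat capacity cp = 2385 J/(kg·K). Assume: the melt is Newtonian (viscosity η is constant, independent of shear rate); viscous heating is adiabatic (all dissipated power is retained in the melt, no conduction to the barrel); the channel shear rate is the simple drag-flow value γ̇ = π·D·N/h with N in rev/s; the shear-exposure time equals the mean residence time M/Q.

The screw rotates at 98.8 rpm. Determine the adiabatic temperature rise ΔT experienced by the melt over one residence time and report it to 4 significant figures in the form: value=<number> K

value=36.97 K

Convert throughput: Q = 107.8 kg/h = 107.8/3600 = 0.0299444 kg/s
t_res = M / Q_s = 10.78 / 0.0299444 = 360 s
Geometry in metres: D = 31.0 mm → 0.031 m, h = 9.97 mm → 0.00997 m; screw speed N = 98.8 rpm = 1.64667 rev/s
Shear rate: γ̇ = πDN/h = π·0.031·1.64667/0.00997 = 16.085 s⁻¹
ΔT = η·γ̇²·t_res / (ρ·cp) = 1261 · (16.085)² · 360 / (1332 · 2385) = 36.9717 K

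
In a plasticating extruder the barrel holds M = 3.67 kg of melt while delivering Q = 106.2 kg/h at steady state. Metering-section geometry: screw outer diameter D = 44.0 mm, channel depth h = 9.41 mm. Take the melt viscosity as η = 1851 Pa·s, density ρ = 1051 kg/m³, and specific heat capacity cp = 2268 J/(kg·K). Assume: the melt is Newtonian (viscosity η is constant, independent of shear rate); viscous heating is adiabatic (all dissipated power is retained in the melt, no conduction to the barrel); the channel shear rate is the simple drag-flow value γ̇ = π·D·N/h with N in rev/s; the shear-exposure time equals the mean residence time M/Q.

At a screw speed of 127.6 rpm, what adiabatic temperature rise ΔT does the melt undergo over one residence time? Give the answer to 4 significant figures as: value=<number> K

value=94.28 K

Throughput in SI: Q_s = 106.2 kg/h ÷ 3600 s/h = 0.0295 kg/s
t_res = M / Q_s = 3.67 ÷ 0.0295 = 124.407 s
Convert to SI: D = 0.044 m, h = 0.00941 m, N = 127.6/60 = 2.12667 rev/s
γ̇ = π·D·N / h = π · 0.044 · 2.12667 / 0.00941 = 31.2401 s⁻¹
ΔT = η·γ̇²·t_res / (ρ·cp) = 1851 · (31.2401)² · 124.407 / (1051 · 2268) = 94.2821 K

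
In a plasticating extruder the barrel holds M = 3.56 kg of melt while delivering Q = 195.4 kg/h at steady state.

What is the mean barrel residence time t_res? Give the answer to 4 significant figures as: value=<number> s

value=65.59 s

Q_s = Q / 3600 = 195.4 / 3600 = 0.0542778 kg/s
t_res = M / Q_s = 3.56 ÷ 0.0542778 = 65.5885 s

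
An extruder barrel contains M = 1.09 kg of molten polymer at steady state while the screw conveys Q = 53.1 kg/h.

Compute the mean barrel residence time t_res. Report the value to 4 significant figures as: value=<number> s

value=73.90 s

Q_s = Q / 3600 = 53.1 / 3600 = 0.01475 kg/s
t_res = M / Q_s = 1.09 / 0.01475 = 73.8983 s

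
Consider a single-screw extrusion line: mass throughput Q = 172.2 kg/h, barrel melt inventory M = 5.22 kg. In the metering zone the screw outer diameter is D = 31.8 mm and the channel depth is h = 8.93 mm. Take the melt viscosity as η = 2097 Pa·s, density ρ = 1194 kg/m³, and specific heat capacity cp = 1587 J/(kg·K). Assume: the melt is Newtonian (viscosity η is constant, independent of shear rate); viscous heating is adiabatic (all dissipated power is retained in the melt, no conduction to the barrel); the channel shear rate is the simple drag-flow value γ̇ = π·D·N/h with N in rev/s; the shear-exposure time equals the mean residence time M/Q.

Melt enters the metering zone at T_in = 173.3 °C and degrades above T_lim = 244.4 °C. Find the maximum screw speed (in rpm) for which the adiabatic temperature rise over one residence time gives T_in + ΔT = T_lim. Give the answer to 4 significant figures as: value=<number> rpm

value=130.1 rpm

Throughput in SI: Q_s = 172.2 kg/h ÷ 3600 s/h = 0.0478333 kg/s
t_res = M / Q_s = 5.22 ÷ 0.0478333 = 109.129 s
D = 31.8 mm = 0.0318 m;  h = 8.93 mm = 0.00893 m
ΔT_a = T_lim − T_in = 244.4 − 173.3 = 71.1 K
γ̇_max² = ΔT_a·ρ·cp/(η·t_res) = 71.1·1194·1587/(2097·109.129) = 588.725 s⁻²
γ̇_max = √588.725 = 24.2637 s⁻¹
N_max = γ̇_max h / (πD) = 24.2637·0.00893/(π·0.0318) = 2.16886 rev/s → ×60 = 130.131 rpm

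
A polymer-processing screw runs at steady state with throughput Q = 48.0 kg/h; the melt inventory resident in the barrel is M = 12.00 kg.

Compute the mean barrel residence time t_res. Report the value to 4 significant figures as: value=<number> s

Q_s = Q / 3600 = 48.0 / 3600 = 0.0133333 kg/s
Mean residence time: t_res = M/Q_s = 12.00 kg / 0.0133333 kg/s = 900 s

value=900.0 s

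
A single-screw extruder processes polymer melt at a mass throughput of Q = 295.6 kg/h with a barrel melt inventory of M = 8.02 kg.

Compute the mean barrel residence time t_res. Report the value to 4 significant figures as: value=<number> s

value=97.67 s

Throughput in SI: Q_s = 295.6 kg/h ÷ 3600 s/h = 0.0821111 kg/s
t_res = M / Q_s = 8.02 / 0.0821111 = 97.6725 s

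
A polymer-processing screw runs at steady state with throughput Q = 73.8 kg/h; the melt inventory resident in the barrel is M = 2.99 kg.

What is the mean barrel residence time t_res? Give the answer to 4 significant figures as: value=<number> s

Q_s = Q / 3600 = 73.8 / 3600 = 0.0205 kg/s
t_res = M / Q_s = 2.99 ÷ 0.0205 = 145.854 s

value=145.9 s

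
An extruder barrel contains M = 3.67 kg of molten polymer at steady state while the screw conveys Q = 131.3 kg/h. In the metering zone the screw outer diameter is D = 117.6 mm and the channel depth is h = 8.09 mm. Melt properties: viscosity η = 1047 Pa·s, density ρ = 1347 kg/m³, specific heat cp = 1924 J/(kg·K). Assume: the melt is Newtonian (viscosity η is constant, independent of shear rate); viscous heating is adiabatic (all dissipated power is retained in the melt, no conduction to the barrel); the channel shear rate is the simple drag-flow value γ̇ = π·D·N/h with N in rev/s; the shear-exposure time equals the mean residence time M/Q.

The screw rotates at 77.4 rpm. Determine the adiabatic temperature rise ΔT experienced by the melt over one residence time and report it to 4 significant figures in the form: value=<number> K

Throughput in SI: Q_s = 131.3 kg/h ÷ 3600 s/h = 0.0364722 kg/s
t_res = M / Q_s = 3.67 / 0.0364722 = 100.625 s
Convert to SI: D = 0.1176 m, h = 0.00809 m, N = 77.4/60 = 1.29 rev/s
Shear rate: γ̇ = πDN/h = π·0.1176·1.29/0.00809 = 58.9113 s⁻¹
Adiabatic rise: ΔT = η γ̇² t_res / (ρ cp) = 1047·(58.9113)²·100.625 / (1347·1924) = 141.083 K

value=141.1 K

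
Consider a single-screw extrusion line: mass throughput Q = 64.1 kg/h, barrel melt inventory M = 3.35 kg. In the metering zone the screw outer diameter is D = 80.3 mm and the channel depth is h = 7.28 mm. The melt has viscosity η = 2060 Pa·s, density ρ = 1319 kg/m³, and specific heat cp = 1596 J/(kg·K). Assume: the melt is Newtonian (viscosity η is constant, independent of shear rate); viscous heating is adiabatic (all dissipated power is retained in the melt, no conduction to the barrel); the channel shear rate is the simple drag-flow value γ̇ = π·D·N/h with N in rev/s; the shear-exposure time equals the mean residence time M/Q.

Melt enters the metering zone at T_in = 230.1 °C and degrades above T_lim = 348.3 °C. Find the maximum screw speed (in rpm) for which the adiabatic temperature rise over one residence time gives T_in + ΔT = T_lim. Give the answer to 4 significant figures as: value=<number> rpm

value=43.87 rpm

Throughput in SI: Q_s = 64.1 kg/h ÷ 3600 s/h = 0.0178056 kg/s
t_res = M / Q_s = 3.35 / 0.0178056 = 188.144 s
D = 80.3 mm = 0.0803 m;  h = 7.28 mm = 0.00728 m
Allowable rise: ΔT_a = T_lim − T_in = 348.3 − 230.1 = 118.2 K
γ̇_max² = ΔT_a·ρ·cp/(η·t_res) = 118.2·1319·1596/(2060·188.144) = 642.005 s⁻²
γ̇_max = √642.005 = 25.3378 s⁻¹
N_max = γ̇_max h / (πD) = 25.3378·0.00728/(π·0.0803) = 0.731198 rev/s → ×60 = 43.8719 rpm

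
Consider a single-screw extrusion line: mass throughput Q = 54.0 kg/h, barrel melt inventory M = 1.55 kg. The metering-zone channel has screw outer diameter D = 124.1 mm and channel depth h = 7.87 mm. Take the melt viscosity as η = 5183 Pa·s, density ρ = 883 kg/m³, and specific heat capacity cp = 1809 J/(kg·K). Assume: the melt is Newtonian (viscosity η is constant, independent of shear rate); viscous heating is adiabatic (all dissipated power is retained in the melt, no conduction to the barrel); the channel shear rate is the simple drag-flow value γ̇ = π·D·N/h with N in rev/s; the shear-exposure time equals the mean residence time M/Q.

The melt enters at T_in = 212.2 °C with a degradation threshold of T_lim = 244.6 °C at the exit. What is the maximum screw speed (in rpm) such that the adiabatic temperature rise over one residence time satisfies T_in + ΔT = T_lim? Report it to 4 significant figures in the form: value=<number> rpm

Convert throughput: Q = 54.0 kg/h = 54.0/3600 = 0.015 kg/s
Mean residence time: t_res = M/Q_s = 1.55 kg / 0.015 kg/s = 103.333 s
Convert to metres: D = 0.1241 m, h = 0.00787 m
ΔT_a = T_lim − T_in = 244.6 °C − 212.2 °C = 32.4 K
Invert ΔT = ηγ̇²t_res/(ρcp) for γ̇: γ̇_max² = ΔT_a ρ cp / (η t_res) = 32.4·883·1809 / (5183·103.333) = 96.6324 s⁻²
Take the square root: γ̇_max = √(96.6324) = 9.83018 s⁻¹
Solve γ̇ = πDN/h for N: N_max = γ̇_max·h/(π·D) = 9.83018 × 0.00787 / (π × 0.1241) = 0.198433 rev/s = 11.906 rpm

value=11.91 rpm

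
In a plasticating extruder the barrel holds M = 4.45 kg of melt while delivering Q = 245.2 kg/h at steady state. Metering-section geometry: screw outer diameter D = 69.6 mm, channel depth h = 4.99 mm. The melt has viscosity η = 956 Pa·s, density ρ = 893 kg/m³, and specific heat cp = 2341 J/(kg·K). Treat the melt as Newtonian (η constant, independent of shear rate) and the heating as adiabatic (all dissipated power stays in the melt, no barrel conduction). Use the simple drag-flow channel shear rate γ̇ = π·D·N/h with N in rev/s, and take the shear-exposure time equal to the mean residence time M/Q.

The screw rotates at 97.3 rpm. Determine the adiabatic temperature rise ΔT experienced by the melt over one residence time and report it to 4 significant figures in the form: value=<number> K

value=150.9 K

Convert throughput: Q = 245.2 kg/h = 245.2/3600 = 0.0681111 kg/s
Mean residence time: t_res = M/Q_s = 4.45 kg / 0.0681111 kg/s = 65.3344 s
Geometry in metres: D = 69.6 mm → 0.0696 m, h = 4.99 mm → 0.00499 m; screw speed N = 97.3 rpm = 1.62167 rev/s
Shear rate: γ̇ = πDN/h = π·0.0696·1.62167/0.00499 = 71.0592 s⁻¹
ΔT = η·γ̇²·t_res / (ρ·cp) = 956 · (71.0592)² · 65.3344 / (893 · 2341) = 150.865 K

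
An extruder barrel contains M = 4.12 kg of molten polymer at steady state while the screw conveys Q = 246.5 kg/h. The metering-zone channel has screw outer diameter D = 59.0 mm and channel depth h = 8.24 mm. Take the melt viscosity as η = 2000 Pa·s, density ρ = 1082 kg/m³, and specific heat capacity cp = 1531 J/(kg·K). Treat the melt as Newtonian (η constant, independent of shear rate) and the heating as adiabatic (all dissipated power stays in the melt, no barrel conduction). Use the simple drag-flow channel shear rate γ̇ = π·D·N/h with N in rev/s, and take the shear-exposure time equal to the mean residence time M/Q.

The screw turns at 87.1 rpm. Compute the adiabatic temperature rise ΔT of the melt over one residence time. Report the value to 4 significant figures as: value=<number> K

Throughput in SI: Q_s = 246.5 kg/h ÷ 3600 s/h = 0.0684722 kg/s
t_res = M / Q_s = 4.12 / 0.0684722 = 60.1704 s
Geometry in metres: D = 59.0 mm → 0.059 m, h = 8.24 mm → 0.00824 m; screw speed N = 87.1 rpm = 1.45167 rev/s
Shear rate: γ̇ = πDN/h = π·0.059·1.45167/0.00824 = 32.6544 s⁻¹
ΔT = η·γ̇²·t_res / (ρ·cp) = 2000 · (32.6544)² · 60.1704 / (1082 · 1531) = 77.4629 K

value=77.46 K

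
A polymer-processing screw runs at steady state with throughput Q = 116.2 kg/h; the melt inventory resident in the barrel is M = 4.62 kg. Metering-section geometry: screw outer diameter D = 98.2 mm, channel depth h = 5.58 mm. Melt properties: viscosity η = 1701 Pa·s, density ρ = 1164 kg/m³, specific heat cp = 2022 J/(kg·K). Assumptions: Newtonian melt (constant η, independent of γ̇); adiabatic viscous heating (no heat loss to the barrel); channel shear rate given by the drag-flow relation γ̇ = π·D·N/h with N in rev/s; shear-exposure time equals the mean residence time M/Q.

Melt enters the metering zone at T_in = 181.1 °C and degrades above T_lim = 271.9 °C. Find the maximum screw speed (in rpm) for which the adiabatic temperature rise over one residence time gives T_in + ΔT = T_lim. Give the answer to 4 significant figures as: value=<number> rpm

value=32.15 rpm

Q_s = Q / 3600 = 116.2 / 3600 = 0.0322778 kg/s
Mean residence time: t_res = M/Q_s = 4.62 kg / 0.0322778 kg/s = 143.133 s
Convert to metres: D = 0.0982 m, h = 0.00558 m
ΔT_a = T_lim − T_in = 271.9 − 181.1 = 90.8 K
Invert ΔT = ηγ̇²t_res/(ρcp) for γ̇: γ̇_max² = ΔT_a ρ cp / (η t_res) = 90.8·1164·2022 / (1701·143.133) = 877.763 s⁻²
γ̇_max = sqrt(877.763) = 29.6271 s⁻¹
Solve γ̇ = πDN/h for N: N_max = γ̇_max·h/(π·D) = 29.6271 × 0.00558 / (π × 0.0982) = 0.535873 rev/s = 32.1524 rpm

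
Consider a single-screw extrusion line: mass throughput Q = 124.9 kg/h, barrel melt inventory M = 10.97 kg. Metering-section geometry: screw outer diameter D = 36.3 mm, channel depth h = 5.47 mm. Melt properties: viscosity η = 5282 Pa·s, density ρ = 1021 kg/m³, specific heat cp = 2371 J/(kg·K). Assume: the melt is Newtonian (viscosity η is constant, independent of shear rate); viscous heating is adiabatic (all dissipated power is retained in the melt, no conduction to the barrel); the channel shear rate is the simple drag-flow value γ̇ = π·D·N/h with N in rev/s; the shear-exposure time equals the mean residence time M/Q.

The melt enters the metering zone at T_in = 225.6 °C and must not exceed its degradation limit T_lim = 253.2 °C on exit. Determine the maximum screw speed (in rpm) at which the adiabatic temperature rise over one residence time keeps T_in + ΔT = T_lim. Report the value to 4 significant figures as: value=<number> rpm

value=18.20 rpm

Throughput in SI: Q_s = 124.9 kg/h ÷ 3600 s/h = 0.0346944 kg/s
t_res = M / Q_s = 10.97 ÷ 0.0346944 = 316.189 s
Geometry in SI: D = 36.3 mm → 0.0363 m, h = 5.47 mm → 0.00547 m
ΔT_a = T_lim − T_in = 253.2 °C − 225.6 °C = 27.6 K
Invert ΔT = ηγ̇²t_res/(ρcp) for γ̇: γ̇_max² = ΔT_a ρ cp / (η t_res) = 27.6·1021·2371 / (5282·316.189) = 40.0056 s⁻²
γ̇_max = sqrt(40.0056) = 6.325 s⁻¹
Solve γ̇ = πDN/h for N: N_max = γ̇_max·h/(π·D) = 6.325 × 0.00547 / (π × 0.0363) = 0.303383 rev/s = 18.203 rpm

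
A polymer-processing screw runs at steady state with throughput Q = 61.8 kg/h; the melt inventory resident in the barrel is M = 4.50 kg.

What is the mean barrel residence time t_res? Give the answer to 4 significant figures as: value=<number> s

Convert throughput: Q = 61.8 kg/h = 61.8/3600 = 0.0171667 kg/s
t_res = M / Q_s = 4.50 / 0.0171667 = 262.136 s

value=262.1 s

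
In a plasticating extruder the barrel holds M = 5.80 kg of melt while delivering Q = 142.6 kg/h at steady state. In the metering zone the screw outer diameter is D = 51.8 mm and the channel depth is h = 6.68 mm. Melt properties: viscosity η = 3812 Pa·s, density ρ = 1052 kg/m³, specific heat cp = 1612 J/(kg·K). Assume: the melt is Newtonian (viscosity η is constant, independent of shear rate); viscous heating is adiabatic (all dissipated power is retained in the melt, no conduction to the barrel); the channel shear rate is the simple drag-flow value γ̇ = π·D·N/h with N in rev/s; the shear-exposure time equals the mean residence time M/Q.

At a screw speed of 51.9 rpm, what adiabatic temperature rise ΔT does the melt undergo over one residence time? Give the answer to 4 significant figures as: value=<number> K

Throughput in SI: Q_s = 142.6 kg/h ÷ 3600 s/h = 0.0396111 kg/s
Mean residence time: t_res = M/Q_s = 5.80 kg / 0.0396111 kg/s = 146.424 s
Convert to SI: D = 0.0518 m, h = 0.00668 m, N = 51.9/60 = 0.865 rev/s
γ̇ = π D N / h = (π)(0.0518)(0.865) / 0.00668 = 21.0727 s⁻¹
Adiabatic rise: ΔT = η γ̇² t_res / (ρ cp) = 3812·(21.0727)²·146.424 / (1052·1612) = 146.158 K

value=146.2 K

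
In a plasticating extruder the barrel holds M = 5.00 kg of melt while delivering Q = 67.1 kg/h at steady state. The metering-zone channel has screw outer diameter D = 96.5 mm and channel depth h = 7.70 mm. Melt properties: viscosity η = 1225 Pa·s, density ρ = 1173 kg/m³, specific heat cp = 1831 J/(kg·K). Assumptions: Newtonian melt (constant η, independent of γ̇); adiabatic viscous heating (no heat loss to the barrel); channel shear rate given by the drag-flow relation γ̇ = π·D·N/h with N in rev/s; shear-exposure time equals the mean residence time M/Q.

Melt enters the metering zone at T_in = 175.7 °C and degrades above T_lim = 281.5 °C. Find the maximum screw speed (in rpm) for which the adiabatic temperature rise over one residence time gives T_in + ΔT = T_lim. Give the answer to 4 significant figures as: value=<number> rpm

value=40.07 rpm

Convert throughput: Q = 67.1 kg/h = 67.1/3600 = 0.0186389 kg/s
t_res = M / Q_s = 5.00 / 0.0186389 = 268.256 s
Geometry in SI: D = 96.5 mm → 0.0965 m, h = 7.70 mm → 0.0077 m
Allowable rise: ΔT_a = T_lim − T_in = 281.5 − 175.7 = 105.8 K
Invert ΔT = ηγ̇²t_res/(ρcp) for γ̇: γ̇_max² = ΔT_a ρ cp / (η t_res) = 105.8·1173·1831 / (1225·268.256) = 691.49 s⁻²
γ̇_max = sqrt(691.49) = 26.2962 s⁻¹
N_max = γ̇_max h / (πD) = 26.2962·0.0077/(π·0.0965) = 0.667892 rev/s → ×60 = 40.0735 rpm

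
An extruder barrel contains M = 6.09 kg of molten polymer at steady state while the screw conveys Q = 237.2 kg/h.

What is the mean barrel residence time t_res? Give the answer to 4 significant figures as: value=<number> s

Q_s = Q / 3600 = 237.2 / 3600 = 0.0658889 kg/s
t_res = M / Q_s = 6.09 ÷ 0.0658889 = 92.4283 s

value=92.43 s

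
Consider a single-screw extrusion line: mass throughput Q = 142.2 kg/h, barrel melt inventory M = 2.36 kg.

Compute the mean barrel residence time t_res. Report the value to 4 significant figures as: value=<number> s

value=59.75 s

Throughput in SI: Q_s = 142.2 kg/h ÷ 3600 s/h = 0.0395 kg/s
Mean residence time: t_res = M/Q_s = 2.36 kg / 0.0395 kg/s = 59.7468 s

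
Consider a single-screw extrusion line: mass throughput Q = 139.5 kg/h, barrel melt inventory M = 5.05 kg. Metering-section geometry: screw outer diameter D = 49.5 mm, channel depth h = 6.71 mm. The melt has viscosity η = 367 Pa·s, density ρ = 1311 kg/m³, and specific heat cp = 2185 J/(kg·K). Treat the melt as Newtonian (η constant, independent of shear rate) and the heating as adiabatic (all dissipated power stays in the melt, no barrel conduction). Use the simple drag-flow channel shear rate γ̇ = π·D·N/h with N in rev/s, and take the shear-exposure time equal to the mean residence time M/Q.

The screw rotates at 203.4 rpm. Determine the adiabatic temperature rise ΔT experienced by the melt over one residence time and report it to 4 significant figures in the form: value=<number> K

Q_s = Q / 3600 = 139.5 / 3600 = 0.03875 kg/s
t_res = M / Q_s = 5.05 ÷ 0.03875 = 130.323 s
Convert to SI: D = 0.0495 m, h = 0.00671 m, N = 203.4/60 = 3.39 rev/s
γ̇ = π D N / h = (π)(0.0495)(3.39) / 0.00671 = 78.5656 s⁻¹
ΔT = η·γ̇²·t_res / (ρ·cp) = 367 · (78.5656)² · 130.323 / (1311 · 2185) = 103.061 K

value=103.1 K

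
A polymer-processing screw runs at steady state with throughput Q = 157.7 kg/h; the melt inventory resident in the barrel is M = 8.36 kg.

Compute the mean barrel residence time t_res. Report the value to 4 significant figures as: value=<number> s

value=190.8 s

Throughput in SI: Q_s = 157.7 kg/h ÷ 3600 s/h = 0.0438056 kg/s
Mean residence time: t_res = M/Q_s = 8.36 kg / 0.0438056 kg/s = 190.843 s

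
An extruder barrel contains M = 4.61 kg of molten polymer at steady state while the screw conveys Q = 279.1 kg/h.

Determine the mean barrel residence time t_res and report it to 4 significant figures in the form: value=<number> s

Q_s = Q / 3600 = 279.1 / 3600 = 0.0775278 kg/s
t_res = M / Q_s = 4.61 / 0.0775278 = 59.4626 s

value=59.46 s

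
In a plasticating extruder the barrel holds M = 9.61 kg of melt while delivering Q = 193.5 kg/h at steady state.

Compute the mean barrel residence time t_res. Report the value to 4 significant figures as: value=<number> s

Throughput in SI: Q_s = 193.5 kg/h ÷ 3600 s/h = 0.05375 kg/s
t_res = M / Q_s = 9.61 / 0.05375 = 178.791 s

value=178.8 s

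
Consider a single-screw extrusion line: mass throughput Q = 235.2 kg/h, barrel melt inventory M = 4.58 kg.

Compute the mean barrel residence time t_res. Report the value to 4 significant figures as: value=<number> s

Throughput in SI: Q_s = 235.2 kg/h ÷ 3600 s/h = 0.0653333 kg/s
t_res = M / Q_s = 4.58 / 0.0653333 = 70.102 s

value=70.10 s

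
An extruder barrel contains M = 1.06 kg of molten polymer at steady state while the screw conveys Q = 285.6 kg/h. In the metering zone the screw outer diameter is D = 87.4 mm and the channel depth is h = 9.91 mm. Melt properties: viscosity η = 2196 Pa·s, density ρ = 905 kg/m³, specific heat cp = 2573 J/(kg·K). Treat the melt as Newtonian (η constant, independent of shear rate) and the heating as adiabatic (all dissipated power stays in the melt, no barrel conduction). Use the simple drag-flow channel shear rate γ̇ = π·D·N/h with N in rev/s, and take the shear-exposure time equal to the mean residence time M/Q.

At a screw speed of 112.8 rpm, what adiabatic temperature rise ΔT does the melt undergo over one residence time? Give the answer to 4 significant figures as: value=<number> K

value=34.19 K

Q_s = Q / 3600 = 285.6 / 3600 = 0.0793333 kg/s
Mean residence time: t_res = M/Q_s = 1.06 kg / 0.0793333 kg/s = 13.3613 s
Convert to SI: D = 0.0874 m, h = 0.00991 m, N = 112.8/60 = 1.88 rev/s
γ̇ = π D N / h = (π)(0.0874)(1.88) / 0.00991 = 52.0889 s⁻¹
ΔT = η·γ̇²·t_res/(ρ·cp) = [2196 × 52.0889² × 13.3613] / [905 × 2573] = 34.1889 K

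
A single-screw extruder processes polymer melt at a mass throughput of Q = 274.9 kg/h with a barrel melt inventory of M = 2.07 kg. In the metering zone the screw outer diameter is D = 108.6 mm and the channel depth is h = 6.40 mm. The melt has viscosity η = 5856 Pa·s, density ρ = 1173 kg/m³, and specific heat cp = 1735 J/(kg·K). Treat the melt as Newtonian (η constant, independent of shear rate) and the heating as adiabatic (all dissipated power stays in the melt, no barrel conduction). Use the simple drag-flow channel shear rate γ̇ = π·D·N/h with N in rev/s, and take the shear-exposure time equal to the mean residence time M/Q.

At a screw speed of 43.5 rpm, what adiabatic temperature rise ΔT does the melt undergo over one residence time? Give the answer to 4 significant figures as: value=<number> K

value=116.5 K

Throughput in SI: Q_s = 274.9 kg/h ÷ 3600 s/h = 0.0763611 kg/s
t_res = M / Q_s = 2.07 / 0.0763611 = 27.108 s
D = 108.6 mm = 0.1086 m;  h = 6.40 mm = 0.0064 m;  N = 43.5 rpm / 60 = 0.725 rev/s
γ̇ = π·D·N / h = π · 0.1086 · 0.725 / 0.0064 = 38.649 s⁻¹
ΔT = η·γ̇²·t_res / (ρ·cp) = 5856 · (38.649)² · 27.108 / (1173 · 1735) = 116.514 K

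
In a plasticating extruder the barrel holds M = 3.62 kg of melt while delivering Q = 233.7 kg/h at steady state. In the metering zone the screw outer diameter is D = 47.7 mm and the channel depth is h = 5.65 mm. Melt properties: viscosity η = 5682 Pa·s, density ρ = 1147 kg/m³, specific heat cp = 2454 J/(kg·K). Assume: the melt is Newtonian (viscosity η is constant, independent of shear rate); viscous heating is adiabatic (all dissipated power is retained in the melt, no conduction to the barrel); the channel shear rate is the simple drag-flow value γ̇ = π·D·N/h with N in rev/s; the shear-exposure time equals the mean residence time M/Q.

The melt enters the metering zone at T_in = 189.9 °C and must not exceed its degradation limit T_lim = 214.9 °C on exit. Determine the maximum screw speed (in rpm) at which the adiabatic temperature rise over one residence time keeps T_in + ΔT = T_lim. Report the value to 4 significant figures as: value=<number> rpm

value=33.71 rpm

Convert throughput: Q = 233.7 kg/h = 233.7/3600 = 0.0649167 kg/s
t_res = M / Q_s = 3.62 / 0.0649167 = 55.7638 s
Convert to metres: D = 0.0477 m, h = 0.00565 m
ΔT_a = T_lim − T_in = 214.9 − 189.9 = 25 K
γ̇_max² = ΔT_a·ρ·cp / (η·t_res) = [25 × 1147 × 2454] / [5682 × 55.7638] = 222.088 s⁻²
Take the square root: γ̇_max = √(222.088) = 14.9026 s⁻¹
N_max = γ̇_max h / (πD) = 14.9026·0.00565/(π·0.0477) = 0.561878 rev/s → ×60 = 33.7127 rpm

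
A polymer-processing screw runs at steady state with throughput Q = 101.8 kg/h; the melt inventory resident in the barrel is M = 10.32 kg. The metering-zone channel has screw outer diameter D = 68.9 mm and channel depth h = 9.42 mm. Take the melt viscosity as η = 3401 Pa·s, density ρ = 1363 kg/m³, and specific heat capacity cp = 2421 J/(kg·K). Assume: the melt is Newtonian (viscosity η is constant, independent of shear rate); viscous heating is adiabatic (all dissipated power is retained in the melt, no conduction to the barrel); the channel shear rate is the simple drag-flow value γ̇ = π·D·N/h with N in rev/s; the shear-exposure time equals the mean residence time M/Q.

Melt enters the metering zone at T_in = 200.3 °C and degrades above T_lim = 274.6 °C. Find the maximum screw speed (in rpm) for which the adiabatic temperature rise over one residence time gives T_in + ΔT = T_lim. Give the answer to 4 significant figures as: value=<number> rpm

Q_s = Q / 3600 = 101.8 / 3600 = 0.0282778 kg/s
t_res = M / Q_s = 10.32 ÷ 0.0282778 = 364.951 s
Geometry in SI: D = 68.9 mm → 0.0689 m, h = 9.42 mm → 0.00942 m
Allowable rise: ΔT_a = T_lim − T_in = 274.6 − 200.3 = 74.3 K
Invert ΔT = ηγ̇²t_res/(ρcp) for γ̇: γ̇_max² = ΔT_a ρ cp / (η t_res) = 74.3·1363·2421 / (3401·364.951) = 197.532 s⁻²
Take the square root: γ̇_max = √(197.532) = 14.0546 s⁻¹
Solve γ̇ = πDN/h for N: N_max = γ̇_max·h/(π·D) = 14.0546 × 0.00942 / (π × 0.0689) = 0.611647 rev/s = 36.6988 rpm

value=36.70 rpm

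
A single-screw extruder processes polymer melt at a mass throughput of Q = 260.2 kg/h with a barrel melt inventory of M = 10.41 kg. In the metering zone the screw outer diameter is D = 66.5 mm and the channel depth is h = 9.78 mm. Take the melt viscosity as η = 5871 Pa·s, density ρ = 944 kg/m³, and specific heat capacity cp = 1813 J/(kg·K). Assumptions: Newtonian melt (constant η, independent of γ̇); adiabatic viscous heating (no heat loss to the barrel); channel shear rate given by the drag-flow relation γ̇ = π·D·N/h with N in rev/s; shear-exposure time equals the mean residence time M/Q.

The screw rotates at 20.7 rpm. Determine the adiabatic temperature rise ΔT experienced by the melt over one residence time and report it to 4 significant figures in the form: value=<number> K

value=26.83 K

Throughput in SI: Q_s = 260.2 kg/h ÷ 3600 s/h = 0.0722778 kg/s
t_res = M / Q_s = 10.41 ÷ 0.0722778 = 144.028 s
D = 66.5 mm = 0.0665 m;  h = 9.78 mm = 0.00978 m;  N = 20.7 rpm / 60 = 0.345 rev/s
γ̇ = π·D·N / h = π · 0.0665 · 0.345 / 0.00978 = 7.36973 s⁻¹
ΔT = η·γ̇²·t_res/(ρ·cp) = [5871 × 7.36973² × 144.028] / [944 × 1813] = 26.8344 K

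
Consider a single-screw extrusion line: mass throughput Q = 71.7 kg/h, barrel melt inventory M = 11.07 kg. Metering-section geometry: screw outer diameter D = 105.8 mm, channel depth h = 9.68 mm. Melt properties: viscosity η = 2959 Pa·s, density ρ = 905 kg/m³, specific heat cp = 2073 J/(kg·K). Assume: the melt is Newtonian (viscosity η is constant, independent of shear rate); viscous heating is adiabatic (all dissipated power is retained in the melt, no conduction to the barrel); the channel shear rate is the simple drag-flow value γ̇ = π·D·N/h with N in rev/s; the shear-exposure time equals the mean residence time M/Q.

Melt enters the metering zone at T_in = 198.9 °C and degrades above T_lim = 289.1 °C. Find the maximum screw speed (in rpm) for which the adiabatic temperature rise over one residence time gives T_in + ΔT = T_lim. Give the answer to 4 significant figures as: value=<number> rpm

Convert throughput: Q = 71.7 kg/h = 71.7/3600 = 0.0199167 kg/s
t_res = M / Q_s = 11.07 / 0.0199167 = 555.816 s
Convert to metres: D = 0.1058 m, h = 0.00968 m
ΔT_a = T_lim − T_in = 289.1 °C − 198.9 °C = 90.2 K
γ̇_max² = ΔT_a·ρ·cp/(η·t_res) = 90.2·905·2073/(2959·555.816) = 102.891 s⁻²
γ̇_max = √102.891 = 10.1435 s⁻¹
N_max = γ̇_max·h / (π·D) = 10.1435 · 0.00968 / (π · 0.1058) = 0.295413 rev/s = 17.7248 rpm

value=17.72 rpm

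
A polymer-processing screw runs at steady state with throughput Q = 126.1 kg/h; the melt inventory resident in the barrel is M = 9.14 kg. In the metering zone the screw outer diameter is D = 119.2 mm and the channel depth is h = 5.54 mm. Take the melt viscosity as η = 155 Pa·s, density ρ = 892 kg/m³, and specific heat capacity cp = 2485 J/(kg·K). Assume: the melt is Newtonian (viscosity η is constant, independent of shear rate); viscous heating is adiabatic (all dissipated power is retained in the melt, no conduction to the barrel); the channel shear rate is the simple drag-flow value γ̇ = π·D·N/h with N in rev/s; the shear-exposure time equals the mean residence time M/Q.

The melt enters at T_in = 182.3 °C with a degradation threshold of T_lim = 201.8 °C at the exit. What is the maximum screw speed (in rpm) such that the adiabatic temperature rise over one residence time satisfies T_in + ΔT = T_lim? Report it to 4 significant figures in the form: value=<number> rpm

Throughput in SI: Q_s = 126.1 kg/h ÷ 3600 s/h = 0.0350278 kg/s
t_res = M / Q_s = 9.14 / 0.0350278 = 260.936 s
Geometry in SI: D = 119.2 mm → 0.1192 m, h = 5.54 mm → 0.00554 m
ΔT_a = T_lim − T_in = 201.8 − 182.3 = 19.5 K
γ̇_max² = ΔT_a·ρ·cp/(η·t_res) = 19.5·892·2485/(155·260.936) = 1068.71 s⁻²
γ̇_max = √1068.71 = 32.6912 s⁻¹
N_max = γ̇_max·h / (π·D) = 32.6912 · 0.00554 / (π · 0.1192) = 0.483631 rev/s = 29.0178 rpm

value=29.02 rpm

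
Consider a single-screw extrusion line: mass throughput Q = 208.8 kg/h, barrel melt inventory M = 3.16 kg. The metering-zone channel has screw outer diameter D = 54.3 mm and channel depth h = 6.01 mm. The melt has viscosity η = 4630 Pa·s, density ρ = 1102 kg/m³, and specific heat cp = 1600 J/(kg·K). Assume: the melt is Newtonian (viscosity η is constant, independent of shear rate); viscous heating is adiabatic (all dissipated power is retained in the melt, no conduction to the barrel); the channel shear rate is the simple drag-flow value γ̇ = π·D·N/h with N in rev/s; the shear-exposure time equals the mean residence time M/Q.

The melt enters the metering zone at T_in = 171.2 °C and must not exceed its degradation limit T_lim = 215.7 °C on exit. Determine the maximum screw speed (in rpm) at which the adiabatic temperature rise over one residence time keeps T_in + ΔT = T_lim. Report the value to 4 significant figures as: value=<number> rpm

value=37.28 rpm

Q_s = Q / 3600 = 208.8 / 3600 = 0.058 kg/s
Mean residence time: t_res = M/Q_s = 3.16 kg / 0.058 kg/s = 54.4828 s
Convert to metres: D = 0.0543 m, h = 0.00601 m
Allowable rise: ΔT_a = T_lim − T_in = 215.7 − 171.2 = 44.5 K
γ̇_max² = ΔT_a·ρ·cp/(η·t_res) = 44.5·1102·1600/(4630·54.4828) = 311.044 s⁻²
Take the square root: γ̇_max = √(311.044) = 17.6364 s⁻¹
N_max = γ̇_max h / (πD) = 17.6364·0.00601/(π·0.0543) = 0.621349 rev/s → ×60 = 37.2809 rpm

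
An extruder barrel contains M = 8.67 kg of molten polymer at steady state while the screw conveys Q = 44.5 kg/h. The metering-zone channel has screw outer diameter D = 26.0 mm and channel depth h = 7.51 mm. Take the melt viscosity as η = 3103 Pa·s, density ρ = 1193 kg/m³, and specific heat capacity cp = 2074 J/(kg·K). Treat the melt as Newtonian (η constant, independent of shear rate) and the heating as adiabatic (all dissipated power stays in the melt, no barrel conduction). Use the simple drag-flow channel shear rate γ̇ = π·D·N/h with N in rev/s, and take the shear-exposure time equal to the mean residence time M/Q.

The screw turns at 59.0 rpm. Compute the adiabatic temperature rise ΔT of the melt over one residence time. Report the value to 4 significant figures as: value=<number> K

value=100.6 K

Q_s = Q / 3600 = 44.5 / 3600 = 0.0123611 kg/s
Mean residence time: t_res = M/Q_s = 8.67 kg / 0.0123611 kg/s = 701.393 s
Convert to SI: D = 0.026 m, h = 0.00751 m, N = 59.0/60 = 0.983333 rev/s
γ̇ = π D N / h = (π)(0.026)(0.983333) / 0.00751 = 10.6951 s⁻¹
ΔT = η·γ̇²·t_res/(ρ·cp) = [3103 × 10.6951² × 701.393] / [1193 × 2074] = 100.615 K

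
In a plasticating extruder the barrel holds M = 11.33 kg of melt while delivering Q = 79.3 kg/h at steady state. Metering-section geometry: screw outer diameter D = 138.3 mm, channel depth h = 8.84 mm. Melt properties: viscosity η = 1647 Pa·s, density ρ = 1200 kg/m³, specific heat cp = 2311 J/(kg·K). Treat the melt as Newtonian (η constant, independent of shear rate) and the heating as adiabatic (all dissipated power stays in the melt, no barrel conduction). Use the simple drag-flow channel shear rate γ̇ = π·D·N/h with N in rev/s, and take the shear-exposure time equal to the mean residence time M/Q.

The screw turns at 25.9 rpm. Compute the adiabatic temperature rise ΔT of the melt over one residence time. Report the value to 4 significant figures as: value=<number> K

value=137.5 K

Throughput in SI: Q_s = 79.3 kg/h ÷ 3600 s/h = 0.0220278 kg/s
t_res = M / Q_s = 11.33 / 0.0220278 = 514.351 s
Convert to SI: D = 0.1383 m, h = 0.00884 m, N = 25.9/60 = 0.431667 rev/s
γ̇ = π D N / h = (π)(0.1383)(0.431667) / 0.00884 = 21.2162 s⁻¹
ΔT = η·γ̇²·t_res/(ρ·cp) = [1647 × 21.2162² × 514.351] / [1200 × 2311] = 137.502 K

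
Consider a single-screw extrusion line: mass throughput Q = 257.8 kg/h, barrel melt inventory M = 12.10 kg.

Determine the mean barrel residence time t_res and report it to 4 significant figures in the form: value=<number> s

Throughput in SI: Q_s = 257.8 kg/h ÷ 3600 s/h = 0.0716111 kg/s
Mean residence time: t_res = M/Q_s = 12.10 kg / 0.0716111 kg/s = 168.968 s

value=169.0 s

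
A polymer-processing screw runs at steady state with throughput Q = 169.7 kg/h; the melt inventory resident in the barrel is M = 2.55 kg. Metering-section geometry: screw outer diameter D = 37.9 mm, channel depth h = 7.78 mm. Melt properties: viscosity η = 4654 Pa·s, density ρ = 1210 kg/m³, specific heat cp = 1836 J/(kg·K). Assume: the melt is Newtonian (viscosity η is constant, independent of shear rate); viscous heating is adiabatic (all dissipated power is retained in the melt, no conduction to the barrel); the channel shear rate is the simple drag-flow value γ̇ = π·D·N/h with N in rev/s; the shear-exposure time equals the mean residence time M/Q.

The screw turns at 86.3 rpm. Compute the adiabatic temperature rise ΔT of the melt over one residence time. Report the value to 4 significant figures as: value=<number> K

Convert throughput: Q = 169.7 kg/h = 169.7/3600 = 0.0471389 kg/s
t_res = M / Q_s = 2.55 ÷ 0.0471389 = 54.0955 s
D = 37.9 mm = 0.0379 m;  h = 7.78 mm = 0.00778 m;  N = 86.3 rpm / 60 = 1.43833 rev/s
Shear rate: γ̇ = πDN/h = π·0.0379·1.43833/0.00778 = 22.0125 s⁻¹
Adiabatic rise: ΔT = η γ̇² t_res / (ρ cp) = 4654·(22.0125)²·54.0955 / (1210·1836) = 54.912 K

value=54.91 K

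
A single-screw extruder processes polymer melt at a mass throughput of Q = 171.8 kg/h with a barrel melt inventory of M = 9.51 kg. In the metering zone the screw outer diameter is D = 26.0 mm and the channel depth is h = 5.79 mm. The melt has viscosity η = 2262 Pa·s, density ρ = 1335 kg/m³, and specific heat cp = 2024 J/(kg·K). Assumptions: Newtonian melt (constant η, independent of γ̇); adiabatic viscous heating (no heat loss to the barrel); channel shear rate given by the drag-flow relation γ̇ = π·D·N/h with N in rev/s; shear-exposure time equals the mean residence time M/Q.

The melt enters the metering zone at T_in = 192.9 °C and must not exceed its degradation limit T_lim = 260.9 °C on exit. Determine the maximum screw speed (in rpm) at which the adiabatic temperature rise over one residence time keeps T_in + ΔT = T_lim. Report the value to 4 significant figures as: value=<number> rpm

Throughput in SI: Q_s = 171.8 kg/h ÷ 3600 s/h = 0.0477222 kg/s
Mean residence time: t_res = M/Q_s = 9.51 kg / 0.0477222 kg/s = 199.278 s
Convert to metres: D = 0.026 m, h = 0.00579 m
Allowable rise: ΔT_a = T_lim − T_in = 260.9 − 192.9 = 68 K
Invert ΔT = ηγ̇²t_res/(ρcp) for γ̇: γ̇_max² = ΔT_a ρ cp / (η t_res) = 68·1335·2024 / (2262·199.278) = 407.613 s⁻²
γ̇_max = √407.613 = 20.1894 s⁻¹
N_max = γ̇_max h / (πD) = 20.1894·0.00579/(π·0.026) = 1.43113 rev/s → ×60 = 85.8679 rpm

value=85.87 rpm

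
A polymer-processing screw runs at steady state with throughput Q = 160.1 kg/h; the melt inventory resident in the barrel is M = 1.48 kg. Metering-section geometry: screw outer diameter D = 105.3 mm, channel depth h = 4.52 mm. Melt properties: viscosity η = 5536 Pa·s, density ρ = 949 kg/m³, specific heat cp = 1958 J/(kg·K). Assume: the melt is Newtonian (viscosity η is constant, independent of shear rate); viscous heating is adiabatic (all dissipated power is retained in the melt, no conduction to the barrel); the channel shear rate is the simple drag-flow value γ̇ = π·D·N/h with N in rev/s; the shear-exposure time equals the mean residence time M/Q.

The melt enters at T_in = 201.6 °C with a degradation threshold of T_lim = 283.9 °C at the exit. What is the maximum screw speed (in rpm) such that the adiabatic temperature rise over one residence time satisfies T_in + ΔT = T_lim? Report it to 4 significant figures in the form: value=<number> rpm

Q_s = Q / 3600 = 160.1 / 3600 = 0.0444722 kg/s
t_res = M / Q_s = 1.48 / 0.0444722 = 33.2792 s
D = 105.3 mm = 0.1053 m;  h = 4.52 mm = 0.00452 m
ΔT_a = T_lim − T_in = 283.9 − 201.6 = 82.3 K
γ̇_max² = ΔT_a·ρ·cp/(η·t_res) = 82.3·949·1958/(5536·33.2792) = 830.061 s⁻²
γ̇_max = √830.061 = 28.8108 s⁻¹
N_max = γ̇_max·h / (π·D) = 28.8108 · 0.00452 / (π · 0.1053) = 0.393654 rev/s = 23.6193 rpm

value=23.62 rpm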